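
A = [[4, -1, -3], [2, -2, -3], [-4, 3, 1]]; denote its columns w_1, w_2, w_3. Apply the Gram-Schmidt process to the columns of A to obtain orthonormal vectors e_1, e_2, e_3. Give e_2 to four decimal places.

e_2 = (0.7191, -0.5230, 0.4576)

w_1 = (4, 2, -4); ‖w_1‖ = 6.0000, so e_1 = (0.6667, 0.3333, -0.6667).
e_1·w_2 = 0.6667·(-1) + 0.3333·(-2) + (-0.6667)·3 = -3.3333.
u_2 = w_2 + 3.3333·e_1 = (1.2222, -0.8889, 0.7778).
‖u_2‖ = 1.6997, so e_2 = (0.7191, -0.5230, 0.4576).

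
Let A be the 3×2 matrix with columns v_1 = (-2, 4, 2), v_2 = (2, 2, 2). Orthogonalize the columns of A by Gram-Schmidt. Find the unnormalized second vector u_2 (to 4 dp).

v_1 = (-2, 4, 2); ‖v_1‖ = 4.8990, so q_1 = (-0.4082, 0.8165, 0.4082).
q_1·v_2 = (-0.4082)·2 + 0.8165·2 + 0.4082·2 = 1.6330.
u_2 = v_2 − 1.6330·q_1 = (2.6667, 0.6667, 1.3333).

u_2 = (2.6667, 0.6667, 1.3333)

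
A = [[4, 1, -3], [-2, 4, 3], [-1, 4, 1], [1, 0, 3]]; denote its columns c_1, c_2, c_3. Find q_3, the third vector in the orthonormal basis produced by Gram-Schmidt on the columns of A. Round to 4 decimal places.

q_3 = (-0.1768, 0.1997, -0.1555, 0.9511)

c_1 = (4, -2, -1, 1); ‖c_1‖ = 4.6904, so q_1 = (0.8528, -0.4264, -0.2132, 0.2132).
q_1·c_2 = 0.8528·1 + (-0.4264)·4 + (-0.2132)·4 + 0.2132·0 = -1.7056.
u_2 = c_2 + 1.7056·q_1 = (2.4545, 3.2727, 3.6364, 0.3636).
‖u_2‖ = 5.4855, so q_2 = (0.4475, 0.5966, 0.6629, 0.0663).
q_1·c_3 = 0.8528·(-3) + (-0.4264)·3 + (-0.2132)·1 + 0.2132·3 = -3.4112; q_2·c_3 = 0.4475·(-3) + 0.5966·3 + 0.6629·1 + 0.0663·3 = 1.3092.
u_3 = c_3 + 3.4112·q_1 − 1.3092·q_2 = (-0.6767, 0.7644, -0.5952, 3.6405).
‖u_3‖ = 3.8275, so q_3 = (-0.1768, 0.1997, -0.1555, 0.9511).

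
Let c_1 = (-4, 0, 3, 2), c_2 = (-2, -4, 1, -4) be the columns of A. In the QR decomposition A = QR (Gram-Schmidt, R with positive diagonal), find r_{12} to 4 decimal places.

c_1 = (-4, 0, 3, 2); ‖c_1‖ = 5.3852, so q_1 = (-0.7428, 0.0000, 0.5571, 0.3714).
r_{12} = q_1·c_2 = 0.5571.

r_{12} = 0.5571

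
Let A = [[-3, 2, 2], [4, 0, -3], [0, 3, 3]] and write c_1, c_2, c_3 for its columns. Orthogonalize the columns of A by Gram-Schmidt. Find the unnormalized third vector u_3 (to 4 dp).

c_1 = (-3, 4, 0); ‖c_1‖ = 5.0000, so e_1 = (-0.6000, 0.8000, 0.0000).
e_1·c_2 = (-0.6000)·2 + 0.8000·0 + 0.0000·3 = -1.2000.
u_2 = c_2 + 1.2000·e_1 = (1.2800, 0.9600, 3.0000).
‖u_2‖ = 3.4000, so e_2 = (0.3765, 0.2824, 0.8824).
e_1·c_3 = (-0.6000)·2 + 0.8000·(-3) + 0.0000·3 = -3.6000; e_2·c_3 = 0.3765·2 + 0.2824·(-3) + 0.8824·3 = 2.5529.
u_3 = c_3 + 3.6000·e_1 − 2.5529·e_2 = (-1.1211, -0.8408, 0.7474).

u_3 = (-1.1211, -0.8408, 0.7474)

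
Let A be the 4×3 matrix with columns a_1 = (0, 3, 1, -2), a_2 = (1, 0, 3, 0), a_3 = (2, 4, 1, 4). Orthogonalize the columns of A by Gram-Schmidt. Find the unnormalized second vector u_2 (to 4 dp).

a_1 = (0, 3, 1, -2); ‖a_1‖ = 3.7417, so q_1 = (0.0000, 0.8018, 0.2673, -0.5345).
q_1·a_2 = 0.0000·1 + 0.8018·0 + 0.2673·3 + (-0.5345)·0 = 0.8018.
u_2 = a_2 − 0.8018·q_1 = (1.0000, -0.6429, 2.7857, 0.4286).

u_2 = (1.0000, -0.6429, 2.7857, 0.4286)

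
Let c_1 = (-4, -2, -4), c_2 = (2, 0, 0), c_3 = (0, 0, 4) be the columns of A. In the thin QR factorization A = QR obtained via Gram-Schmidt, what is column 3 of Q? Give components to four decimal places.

e_3 = (0.0000, -0.8944, 0.4472)

c_1 = (-4, -2, -4); ‖c_1‖ = 6.0000, so e_1 = (-0.6667, -0.3333, -0.6667).
e_1·c_2 = (-0.6667)·2 + (-0.3333)·0 + (-0.6667)·0 = -1.3333.
u_2 = c_2 + 1.3333·e_1 = (1.1111, -0.4444, -0.8889).
‖u_2‖ = 1.4907, so e_2 = (0.7454, -0.2981, -0.5963).
e_1·c_3 = (-0.6667)·0 + (-0.3333)·0 + (-0.6667)·4 = -2.6667; e_2·c_3 = 0.7454·0 + (-0.2981)·0 + (-0.5963)·4 = -2.3851.
u_3 = c_3 + 2.6667·e_1 + 2.3851·e_2 = (0.0000, -1.6000, 0.8000).
‖u_3‖ = 1.7889, so e_3 = (0.0000, -0.8944, 0.4472).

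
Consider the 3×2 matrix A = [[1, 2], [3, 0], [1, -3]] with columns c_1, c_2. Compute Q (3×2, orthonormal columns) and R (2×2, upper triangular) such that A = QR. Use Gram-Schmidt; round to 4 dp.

q_1 = c_1/‖c_1‖ = (1, 3, 1)/3.3166 = (0.3015, 0.9045, 0.3015).
r_{12} = q_1·c_2 = -0.3015.
u_2 = c_2 + 0.3015·q_1 = (2.0909, 0.2727, -2.9091).
‖u_2‖ = 3.5929, so q_2 = (0.5820, 0.0759, -0.8097).

Q = [[0.3015, 0.5820], [0.9045, 0.0759], [0.3015, -0.8097]], R = [[3.3166, -0.3015], [0.0000, 3.5929]]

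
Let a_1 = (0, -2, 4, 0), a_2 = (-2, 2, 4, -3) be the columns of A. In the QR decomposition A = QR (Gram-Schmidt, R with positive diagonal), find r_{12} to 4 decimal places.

r_{12} = 2.6833

e_1 = a_1/‖a_1‖ = (0, -2, 4, 0)/4.4721 = (0.0000, -0.4472, 0.8944, 0.0000).
r_{12} = e_1·a_2 = 2.6833.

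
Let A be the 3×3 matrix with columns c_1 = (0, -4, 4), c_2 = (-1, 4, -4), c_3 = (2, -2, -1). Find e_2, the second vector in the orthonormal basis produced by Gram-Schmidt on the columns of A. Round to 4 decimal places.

c_1 = (0, -4, 4); ‖c_1‖ = 5.6569, so e_1 = (0.0000, -0.7071, 0.7071).
e_1·c_2 = 0.0000·(-1) + (-0.7071)·4 + 0.7071·(-4) = -5.6569.
u_2 = c_2 + 5.6569·e_1 = (-1.0000, 0.0000, 0.0000).
‖u_2‖ = 1.0000, so e_2 = (-1.0000, 0.0000, 0.0000).

e_2 = (-1.0000, 0.0000, 0.0000)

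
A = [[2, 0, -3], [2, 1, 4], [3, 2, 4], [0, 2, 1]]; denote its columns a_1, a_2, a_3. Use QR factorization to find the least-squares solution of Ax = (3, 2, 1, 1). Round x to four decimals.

x = (0.8268, 0.4409, -0.3273)

a_1 = (2, 2, 3, 0); ‖a_1‖ = 4.1231, so e_1 = (0.4851, 0.4851, 0.7276, 0.0000).
e_1·a_2 = 0.4851·0 + 0.4851·1 + 0.7276·2 + 0.0000·2 = 1.9403.
u_2 = a_2 − 1.9403·e_1 = (-0.9412, 0.0588, 0.5882, 2.0000).
‖u_2‖ = 2.2881, so e_2 = (-0.4113, 0.0257, 0.2571, 0.8741).
e_1·a_3 = 0.4851·(-3) + 0.4851·4 + 0.7276·4 + 0.0000·1 = 3.3955; e_2·a_3 = (-0.4113)·(-3) + 0.0257·4 + 0.2571·4 + 0.8741·1 = 3.2393.
u_3 = a_3 − 3.3955·e_1 − 3.2393·e_2 = (-3.3146, 2.2697, 0.6966, -1.8315).
‖u_3‖ = 4.4696, so e_3 = (-0.7416, 0.5078, 0.1559, -0.4098).
Qᵀb = (3.1530, -0.0514, -1.4631).
Back-substitute: x_3 = -1.4631/4.4696 = -0.3273.
x_2 = (-0.0514 − 3.2393·(-0.3273))/2.2881 = 0.4409.
x_1 = (3.1530 − 1.9403·0.4409 − 3.3955·(-0.3273))/4.1231 = 0.8268.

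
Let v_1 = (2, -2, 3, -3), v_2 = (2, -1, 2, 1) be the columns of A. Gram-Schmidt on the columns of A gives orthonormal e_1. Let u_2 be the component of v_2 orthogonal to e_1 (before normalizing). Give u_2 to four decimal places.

u_2 = (1.3077, -0.3077, 0.9615, 2.0385)

e_1 = v_1/‖v_1‖ = (2, -2, 3, -3)/5.0990 = (0.3922, -0.3922, 0.5883, -0.5883).
r_{12} = e_1·v_2 = 1.7650.
u_2 = v_2 − 1.7650·e_1 = (1.3077, -0.3077, 0.9615, 2.0385).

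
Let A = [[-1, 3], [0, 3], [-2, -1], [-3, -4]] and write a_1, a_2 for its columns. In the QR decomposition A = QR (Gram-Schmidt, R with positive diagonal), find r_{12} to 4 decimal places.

a_1 = (-1, 0, -2, -3); ‖a_1‖ = 3.7417, so q_1 = (-0.2673, 0.0000, -0.5345, -0.8018).
r_{12} = q_1·a_2 = 2.9399.

r_{12} = 2.9399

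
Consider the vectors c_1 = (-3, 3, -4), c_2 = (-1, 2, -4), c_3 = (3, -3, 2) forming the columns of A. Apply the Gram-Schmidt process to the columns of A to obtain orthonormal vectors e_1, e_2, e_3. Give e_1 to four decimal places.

e_1 = c_1/‖c_1‖ = (-3, 3, -4)/5.8310 = (-0.5145, 0.5145, -0.6860).

e_1 = (-0.5145, 0.5145, -0.6860)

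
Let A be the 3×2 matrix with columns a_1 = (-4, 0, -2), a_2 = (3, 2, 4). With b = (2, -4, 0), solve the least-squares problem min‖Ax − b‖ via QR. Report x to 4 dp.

a_1 = (-4, 0, -2); ‖a_1‖ = 4.4721, so e_1 = (-0.8944, 0.0000, -0.4472).
e_1·a_2 = (-0.8944)·3 + 0.0000·2 + (-0.4472)·4 = -4.4721.
u_2 = a_2 + 4.4721·e_1 = (-1.0000, 2.0000, 2.0000).
‖u_2‖ = 3.0000, so e_2 = (-0.3333, 0.6667, 0.6667).
Qᵀb = (-1.7889, -3.3333).
Back-substitute: x_2 = -3.3333/3.0000 = -1.1111.
x_1 = (-1.7889 + 4.4721·(-1.1111))/4.4721 = -1.5111.

x = (-1.5111, -1.1111)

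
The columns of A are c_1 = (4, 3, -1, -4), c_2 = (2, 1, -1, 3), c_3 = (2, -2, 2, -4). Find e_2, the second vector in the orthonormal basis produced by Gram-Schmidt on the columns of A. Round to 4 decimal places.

e_2 = (0.5164, 0.2582, -0.2582, 0.7746)

e_1 = c_1/‖c_1‖ = (4, 3, -1, -4)/6.4807 = (0.6172, 0.4629, -0.1543, -0.6172).
r_{12} = e_1·c_2 = 0.0000.
u_2 = c_2 + 0.0000·e_1 = (2.0000, 1.0000, -1.0000, 3.0000).
‖u_2‖ = 3.8730, so e_2 = (0.5164, 0.2582, -0.2582, 0.7746).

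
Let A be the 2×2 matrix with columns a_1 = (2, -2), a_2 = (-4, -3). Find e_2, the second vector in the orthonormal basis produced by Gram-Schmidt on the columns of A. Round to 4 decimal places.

e_2 = (-0.7071, -0.7071)

a_1 = (2, -2); ‖a_1‖ = 2.8284, so e_1 = (0.7071, -0.7071).
e_1·a_2 = 0.7071·(-4) + (-0.7071)·(-3) = -0.7071.
u_2 = a_2 + 0.7071·e_1 = (-3.5000, -3.5000).
‖u_2‖ = 4.9497, so e_2 = (-0.7071, -0.7071).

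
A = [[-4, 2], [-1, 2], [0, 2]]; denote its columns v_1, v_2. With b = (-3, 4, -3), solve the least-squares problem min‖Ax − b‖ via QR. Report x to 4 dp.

x = (0.5385, 0.1154)

v_1 = (-4, -1, 0); ‖v_1‖ = 4.1231, so q_1 = (-0.9701, -0.2425, 0.0000).
q_1·v_2 = (-0.9701)·2 + (-0.2425)·2 + 0.0000·2 = -2.4254.
u_2 = v_2 + 2.4254·q_1 = (-0.3529, 1.4118, 2.0000).
‖u_2‖ = 2.4734, so q_2 = (-0.1427, 0.5708, 0.8086).
Qᵀb = (1.9403, 0.2854).
Back-substitute: x_2 = 0.2854/2.4734 = 0.1154.
x_1 = (1.9403 + 2.4254·0.1154)/4.1231 = 0.5385.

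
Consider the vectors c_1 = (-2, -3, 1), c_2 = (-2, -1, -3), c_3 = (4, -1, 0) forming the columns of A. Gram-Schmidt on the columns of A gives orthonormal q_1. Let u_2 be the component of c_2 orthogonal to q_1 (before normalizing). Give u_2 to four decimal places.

u_2 = (-1.4286, -0.1429, -3.2857)

q_1 = c_1/‖c_1‖ = (-2, -3, 1)/3.7417 = (-0.5345, -0.8018, 0.2673).
r_{12} = q_1·c_2 = 1.0690.
u_2 = c_2 − 1.0690·q_1 = (-1.4286, -0.1429, -3.2857).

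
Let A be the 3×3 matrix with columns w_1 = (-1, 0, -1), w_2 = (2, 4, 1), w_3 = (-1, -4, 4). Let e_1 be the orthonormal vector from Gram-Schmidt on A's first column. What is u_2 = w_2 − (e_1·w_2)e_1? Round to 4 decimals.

w_1 = (-1, 0, -1); ‖w_1‖ = 1.4142, so e_1 = (-0.7071, 0.0000, -0.7071).
e_1·w_2 = (-0.7071)·2 + 0.0000·4 + (-0.7071)·1 = -2.1213.
u_2 = w_2 + 2.1213·e_1 = (0.5000, 4.0000, -0.5000).

u_2 = (0.5000, 4.0000, -0.5000)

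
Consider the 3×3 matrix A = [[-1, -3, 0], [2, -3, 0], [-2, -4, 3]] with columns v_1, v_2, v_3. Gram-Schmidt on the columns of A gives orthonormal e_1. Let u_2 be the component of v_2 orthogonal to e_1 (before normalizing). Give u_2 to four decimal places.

u_2 = (-2.4444, -4.1111, -2.8889)

e_1 = v_1/‖v_1‖ = (-1, 2, -2)/3.0000 = (-0.3333, 0.6667, -0.6667).
r_{12} = e_1·v_2 = 1.6667.
u_2 = v_2 − 1.6667·e_1 = (-2.4444, -4.1111, -2.8889).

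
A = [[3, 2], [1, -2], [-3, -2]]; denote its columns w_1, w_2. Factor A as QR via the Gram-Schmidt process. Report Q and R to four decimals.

w_1 = (3, 1, -3); ‖w_1‖ = 4.3589, so e_1 = (0.6882, 0.2294, -0.6882).
e_1·w_2 = 0.6882·2 + 0.2294·(-2) + (-0.6882)·(-2) = 2.2942.
u_2 = w_2 − 2.2942·e_1 = (0.4211, -2.5263, -0.4211).
‖u_2‖ = 2.5955, so e_2 = (0.1622, -0.9733, -0.1622).

Q = [[0.6882, 0.1622], [0.2294, -0.9733], [-0.6882, -0.1622]], R = [[4.3589, 2.2942], [0.0000, 2.5955]]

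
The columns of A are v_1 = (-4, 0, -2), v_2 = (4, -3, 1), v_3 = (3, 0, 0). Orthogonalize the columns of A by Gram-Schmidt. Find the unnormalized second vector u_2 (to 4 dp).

e_1 = v_1/‖v_1‖ = (-4, 0, -2)/4.4721 = (-0.8944, 0.0000, -0.4472).
r_{12} = e_1·v_2 = -4.0249.
u_2 = v_2 + 4.0249·e_1 = (0.4000, -3.0000, -0.8000).

u_2 = (0.4000, -3.0000, -0.8000)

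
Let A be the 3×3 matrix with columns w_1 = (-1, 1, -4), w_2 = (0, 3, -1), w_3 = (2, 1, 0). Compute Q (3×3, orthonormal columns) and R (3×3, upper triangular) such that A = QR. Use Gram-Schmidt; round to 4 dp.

w_1 = (-1, 1, -4); ‖w_1‖ = 4.2426, so q_1 = (-0.2357, 0.2357, -0.9428).
q_1·w_2 = (-0.2357)·0 + 0.2357·3 + (-0.9428)·(-1) = 1.6499.
u_2 = w_2 − 1.6499·q_1 = (0.3889, 2.6111, 0.5556).
‖u_2‖ = 2.6977, so q_2 = (0.1442, 0.9679, 0.2059).
q_1·w_3 = (-0.2357)·2 + 0.2357·1 + (-0.9428)·0 = -0.2357; q_2·w_3 = 0.1442·2 + 0.9679·1 + 0.2059·0 = 1.2562.
u_3 = w_3 + 0.2357·q_1 − 1.2562·q_2 = (1.7634, -0.1603, -0.4809).
‖u_3‖ = 1.8348, so q_3 = (0.9611, -0.0874, -0.2621).

Q = [[-0.2357, 0.1442, 0.9611], [0.2357, 0.9679, -0.0874], [-0.9428, 0.2059, -0.2621]], R = [[4.2426, 1.6499, -0.2357], [0.0000, 2.6977, 1.2562], [0.0000, 0.0000, 1.8348]]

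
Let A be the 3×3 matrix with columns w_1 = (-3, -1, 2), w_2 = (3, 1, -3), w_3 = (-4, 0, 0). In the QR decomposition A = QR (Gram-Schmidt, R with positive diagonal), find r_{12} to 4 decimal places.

q_1 = w_1/‖w_1‖ = (-3, -1, 2)/3.7417 = (-0.8018, -0.2673, 0.5345).
r_{12} = q_1·w_2 = -4.2762.

r_{12} = -4.2762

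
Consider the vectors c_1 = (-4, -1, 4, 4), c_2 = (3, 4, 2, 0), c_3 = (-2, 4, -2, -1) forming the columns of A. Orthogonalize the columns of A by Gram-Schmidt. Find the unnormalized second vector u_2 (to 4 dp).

u_2 = (2.3469, 3.8367, 2.6531, 0.6531)

c_1 = (-4, -1, 4, 4); ‖c_1‖ = 7.0000, so q_1 = (-0.5714, -0.1429, 0.5714, 0.5714).
q_1·c_2 = (-0.5714)·3 + (-0.1429)·4 + 0.5714·2 + 0.5714·0 = -1.1429.
u_2 = c_2 + 1.1429·q_1 = (2.3469, 3.8367, 2.6531, 0.6531).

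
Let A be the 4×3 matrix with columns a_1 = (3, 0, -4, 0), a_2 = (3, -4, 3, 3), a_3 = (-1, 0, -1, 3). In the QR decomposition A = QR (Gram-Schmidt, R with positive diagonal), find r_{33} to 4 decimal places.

r_{33} = 3.2759

q_1 = a_1/‖a_1‖ = (3, 0, -4, 0)/5.0000 = (0.6000, 0.0000, -0.8000, 0.0000).
r_{12} = q_1·a_2 = -0.6000.
u_2 = a_2 + 0.6000·q_1 = (3.3600, -4.0000, 2.5200, 3.0000).
‖u_2‖ = 6.5299, so q_2 = (0.5146, -0.6126, 0.3859, 0.4594).
r_{13} = q_1·a_3 = 0.2000; r_{23} = q_2·a_3 = 0.4778.
u_3 = a_3 − 0.2000·q_1 − 0.4778·q_2 = (-1.3659, 0.2927, -1.0244, 2.7805).
r_{33} = ‖u_3‖ = 3.2759.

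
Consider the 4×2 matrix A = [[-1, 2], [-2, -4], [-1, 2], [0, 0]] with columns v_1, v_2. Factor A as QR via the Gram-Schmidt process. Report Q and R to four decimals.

e_1 = v_1/‖v_1‖ = (-1, -2, -1, 0)/2.4495 = (-0.4082, -0.8165, -0.4082, 0.0000).
r_{12} = e_1·v_2 = 1.6330.
u_2 = v_2 − 1.6330·e_1 = (2.6667, -2.6667, 2.6667, 0.0000).
‖u_2‖ = 4.6188, so e_2 = (0.5774, -0.5774, 0.5774, 0.0000).

Q = [[-0.4082, 0.5774], [-0.8165, -0.5774], [-0.4082, 0.5774], [0.0000, 0.0000]], R = [[2.4495, 1.6330], [0.0000, 4.6188]]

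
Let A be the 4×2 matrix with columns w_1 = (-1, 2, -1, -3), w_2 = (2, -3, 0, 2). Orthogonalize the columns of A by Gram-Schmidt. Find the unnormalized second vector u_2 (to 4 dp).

w_1 = (-1, 2, -1, -3); ‖w_1‖ = 3.8730, so e_1 = (-0.2582, 0.5164, -0.2582, -0.7746).
e_1·w_2 = (-0.2582)·2 + 0.5164·(-3) + (-0.2582)·0 + (-0.7746)·2 = -3.6148.
u_2 = w_2 + 3.6148·e_1 = (1.0667, -1.1333, -0.9333, -0.8000).

u_2 = (1.0667, -1.1333, -0.9333, -0.8000)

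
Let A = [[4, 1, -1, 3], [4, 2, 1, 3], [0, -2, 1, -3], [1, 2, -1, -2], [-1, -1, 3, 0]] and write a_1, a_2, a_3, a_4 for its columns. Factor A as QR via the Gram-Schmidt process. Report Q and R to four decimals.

a_1 = (4, 4, 0, 1, -1); ‖a_1‖ = 5.8310, so q_1 = (0.6860, 0.6860, 0.0000, 0.1715, -0.1715).
q_1·a_2 = 0.6860·1 + 0.6860·2 + 0.0000·(-2) + 0.1715·2 + (-0.1715)·(-1) = 2.5725.
u_2 = a_2 − 2.5725·q_1 = (-0.7647, 0.2353, -2.0000, 1.5588, -0.5588).
‖u_2‖ = 2.7170, so q_2 = (-0.2814, 0.0866, -0.7361, 0.5737, -0.2057).
q_1·a_3 = 0.6860·(-1) + 0.6860·1 + 0.0000·1 + 0.1715·(-1) + (-0.1715)·3 = -0.6860; q_2·a_3 = (-0.2814)·(-1) + 0.0866·1 + (-0.7361)·1 + 0.5737·(-1) + (-0.2057)·3 = -1.5588.
u_3 = a_3 + 0.6860·q_1 + 1.5588·q_2 = (-0.9681, 1.6056, -0.1474, 0.0120, 2.5618).
‖u_3‖ = 3.1780, so q_3 = (-0.3046, 0.5052, -0.0464, 0.0038, 0.8061).
q_1·a_4 = 0.6860·3 + 0.6860·3 + 0.0000·(-3) + 0.1715·(-2) + (-0.1715)·0 = 3.7730; q_2·a_4 = (-0.2814)·3 + 0.0866·3 + (-0.7361)·(-3) + 0.5737·(-2) + (-0.2057)·0 = 0.4763; q_3·a_4 = (-0.3046)·3 + 0.5052·3 + (-0.0464)·(-3) + 0.0038·(-2) + 0.8061·0 = 0.7334.
u_4 = a_4 − 3.7730·q_1 − 0.4763·q_2 − 0.7334·q_3 = (0.7692, 0.0000, -2.6154, -2.9231, 0.1538).
‖u_4‖ = 4.0000, so q_4 = (0.1923, 0.0000, -0.6538, -0.7308, 0.0385).

Q = [[0.6860, -0.2814, -0.3046, 0.1923], [0.6860, 0.0866, 0.5052, 0.0000], [0.0000, -0.7361, -0.0464, -0.6538], [0.1715, 0.5737, 0.0038, -0.7308], [-0.1715, -0.2057, 0.8061, 0.0385]], R = [[5.8310, 2.5725, -0.6860, 3.7730], [0.0000, 2.7170, -1.5588, 0.4763], [0.0000, 0.0000, 3.1780, 0.7334], [0.0000, 0.0000, 0.0000, 4.0000]]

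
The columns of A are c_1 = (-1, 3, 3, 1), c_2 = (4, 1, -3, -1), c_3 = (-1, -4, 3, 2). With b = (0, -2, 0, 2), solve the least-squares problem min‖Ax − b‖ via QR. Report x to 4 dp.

c_1 = (-1, 3, 3, 1); ‖c_1‖ = 4.4721, so e_1 = (-0.2236, 0.6708, 0.6708, 0.2236).
e_1·c_2 = (-0.2236)·4 + 0.6708·1 + 0.6708·(-3) + 0.2236·(-1) = -2.4597.
u_2 = c_2 + 2.4597·e_1 = (3.4500, 2.6500, -1.3500, -0.4500).
‖u_2‖ = 4.5771, so e_2 = (0.7537, 0.5790, -0.2949, -0.0983).
e_1·c_3 = (-0.2236)·(-1) + 0.6708·(-4) + 0.6708·3 + 0.2236·2 = 0.0000; e_2·c_3 = 0.7537·(-1) + 0.5790·(-4) + (-0.2949)·3 + (-0.0983)·2 = -4.1511.
u_3 = c_3 − 0.0000·e_1 + 4.1511·e_2 = (2.1289, -1.5967, 1.7757, 1.5919).
‖u_3‖ = 3.5733, so e_3 = (0.5958, -0.4468, 0.4969, 0.4455).
Qᵀb = (-0.8944, -1.3546, 1.7846).
Back-substitute: x_3 = 1.7846/3.5733 = 0.4994.
x_2 = (-1.3546 + 4.1511·0.4994)/4.5771 = 0.1570.
x_1 = (-0.8944 + 2.4597·0.1570 − 0.0000·0.4994)/4.4721 = -0.1136.

x = (-0.1136, 0.1570, 0.4994)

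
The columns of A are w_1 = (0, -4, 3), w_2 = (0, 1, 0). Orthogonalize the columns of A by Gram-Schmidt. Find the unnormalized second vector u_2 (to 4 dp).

u_2 = (0.0000, 0.3600, 0.4800)

q_1 = w_1/‖w_1‖ = (0, -4, 3)/5.0000 = (0.0000, -0.8000, 0.6000).
r_{12} = q_1·w_2 = -0.8000.
u_2 = w_2 + 0.8000·q_1 = (0.0000, 0.3600, 0.4800).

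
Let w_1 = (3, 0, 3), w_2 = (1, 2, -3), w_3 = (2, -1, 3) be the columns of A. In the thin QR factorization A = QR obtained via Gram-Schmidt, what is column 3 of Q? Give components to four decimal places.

e_3 = (0.4082, -0.8165, -0.4082)

e_1 = w_1/‖w_1‖ = (3, 0, 3)/4.2426 = (0.7071, 0.0000, 0.7071).
r_{12} = e_1·w_2 = -1.4142.
u_2 = w_2 + 1.4142·e_1 = (2.0000, 2.0000, -2.0000).
‖u_2‖ = 3.4641, so e_2 = (0.5774, 0.5774, -0.5774).
r_{13} = e_1·w_3 = 3.5355; r_{23} = e_2·w_3 = -1.1547.
u_3 = w_3 − 3.5355·e_1 + 1.1547·e_2 = (0.1667, -0.3333, -0.1667).
‖u_3‖ = 0.4082, so e_3 = (0.4082, -0.8165, -0.4082).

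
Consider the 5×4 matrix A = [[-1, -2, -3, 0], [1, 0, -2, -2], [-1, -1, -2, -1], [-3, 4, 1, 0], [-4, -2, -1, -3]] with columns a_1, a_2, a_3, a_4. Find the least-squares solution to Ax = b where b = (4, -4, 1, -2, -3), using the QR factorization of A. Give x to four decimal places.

x = (-0.5445, -0.7054, -0.7762, 2.4224)

a_1 = (-1, 1, -1, -3, -4); ‖a_1‖ = 5.2915, so e_1 = (-0.1890, 0.1890, -0.1890, -0.5669, -0.7559).
e_1·a_2 = (-0.1890)·(-2) + 0.1890·0 + (-0.1890)·(-1) + (-0.5669)·4 + (-0.7559)·(-2) = -0.1890.
u_2 = a_2 + 0.1890·e_1 = (-2.0357, 0.0357, -1.0357, 3.8929, -2.1429).
‖u_2‖ = 4.9964, so e_2 = (-0.4074, 0.0071, -0.2073, 0.7791, -0.4289).
e_1·a_3 = (-0.1890)·(-3) + 0.1890·(-2) + (-0.1890)·(-2) + (-0.5669)·1 + (-0.7559)·(-1) = 0.7559; e_2·a_3 = (-0.4074)·(-3) + 0.0071·(-2) + (-0.2073)·(-2) + 0.7791·1 + (-0.4289)·(-1) = 2.8306.
u_3 = a_3 − 0.7559·e_1 − 2.8306·e_2 = (-1.7039, -2.1631, -1.2704, -0.7768, 0.7854).
‖u_3‖ = 3.2274, so e_3 = (-0.5279, -0.6702, -0.3936, -0.2407, 0.2434).
e_1·a_4 = (-0.1890)·0 + 0.1890·(-2) + (-0.1890)·(-1) + (-0.5669)·0 + (-0.7559)·(-3) = 2.0788; e_2·a_4 = (-0.4074)·0 + 0.0071·(-2) + (-0.2073)·(-1) + 0.7791·0 + (-0.4289)·(-3) = 1.4796; e_3·a_4 = (-0.5279)·0 + (-0.6702)·(-2) + (-0.3936)·(-1) + (-0.2407)·0 + 0.2434·(-3) = 1.0040.
u_4 = a_4 − 2.0788·e_1 − 1.4796·e_2 − 1.0040·e_3 = (1.5258, -1.7305, 0.0948, 0.2674, -1.0383).
‖u_4‖ = 2.5458, so e_4 = (0.5993, -0.6798, 0.0372, 0.1050, -0.4079).
Qᵀb = (1.7008, -2.1372, -0.0731, 6.1670).
Back-substitute: x_4 = 6.1670/2.5458 = 2.4224.
x_3 = (-0.0731 − 1.0040·2.4224)/3.2274 = -0.7762.
x_2 = (-2.1372 − 2.8306·(-0.7762) − 1.4796·2.4224)/4.9964 = -0.7054.
x_1 = (1.7008 + 0.1890·(-0.7054) − 0.7559·(-0.7762) − 2.0788·2.4224)/5.2915 = -0.5445.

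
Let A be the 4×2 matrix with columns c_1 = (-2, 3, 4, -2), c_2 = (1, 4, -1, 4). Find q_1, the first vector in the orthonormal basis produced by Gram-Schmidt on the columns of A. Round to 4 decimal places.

c_1 = (-2, 3, 4, -2); ‖c_1‖ = 5.7446, so q_1 = (-0.3482, 0.5222, 0.6963, -0.3482).

q_1 = (-0.3482, 0.5222, 0.6963, -0.3482)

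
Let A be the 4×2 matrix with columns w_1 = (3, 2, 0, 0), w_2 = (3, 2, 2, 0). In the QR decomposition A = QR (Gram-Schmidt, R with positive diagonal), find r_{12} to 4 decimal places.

r_{12} = 3.6056

w_1 = (3, 2, 0, 0); ‖w_1‖ = 3.6056, so q_1 = (0.8321, 0.5547, 0.0000, 0.0000).
r_{12} = q_1·w_2 = 3.6056.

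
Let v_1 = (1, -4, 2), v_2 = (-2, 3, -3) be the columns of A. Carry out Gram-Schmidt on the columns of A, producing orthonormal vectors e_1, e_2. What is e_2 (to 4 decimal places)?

v_1 = (1, -4, 2); ‖v_1‖ = 4.5826, so e_1 = (0.2182, -0.8729, 0.4364).
e_1·v_2 = 0.2182·(-2) + (-0.8729)·3 + 0.4364·(-3) = -4.3644.
u_2 = v_2 + 4.3644·e_1 = (-1.0476, -0.8095, -1.0952).
‖u_2‖ = 1.7182, so e_2 = (-0.6097, -0.4711, -0.6374).

e_2 = (-0.6097, -0.4711, -0.6374)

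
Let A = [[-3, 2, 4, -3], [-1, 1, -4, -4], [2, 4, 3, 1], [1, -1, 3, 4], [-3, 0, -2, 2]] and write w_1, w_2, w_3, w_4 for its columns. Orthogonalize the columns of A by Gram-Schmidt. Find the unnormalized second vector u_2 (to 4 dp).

u_2 = (2.0000, 1.0000, 4.0000, -1.0000, 0.0000)

w_1 = (-3, -1, 2, 1, -3); ‖w_1‖ = 4.8990, so e_1 = (-0.6124, -0.2041, 0.4082, 0.2041, -0.6124).
e_1·w_2 = (-0.6124)·2 + (-0.2041)·1 + 0.4082·4 + 0.2041·(-1) + (-0.6124)·0 = 0.0000.
u_2 = w_2 − 0.0000·e_1 = (2.0000, 1.0000, 4.0000, -1.0000, 0.0000).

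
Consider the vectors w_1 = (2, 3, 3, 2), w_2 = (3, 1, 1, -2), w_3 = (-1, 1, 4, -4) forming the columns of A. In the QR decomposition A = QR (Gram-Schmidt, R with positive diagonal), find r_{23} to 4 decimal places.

r_{23} = 2.3896

w_1 = (2, 3, 3, 2); ‖w_1‖ = 5.0990, so q_1 = (0.3922, 0.5883, 0.5883, 0.3922).
q_1·w_2 = 0.3922·3 + 0.5883·1 + 0.5883·1 + 0.3922·(-2) = 1.5689.
u_2 = w_2 − 1.5689·q_1 = (2.3846, 0.0769, 0.0769, -2.6154).
‖u_2‖ = 3.5410, so q_2 = (0.6734, 0.0217, 0.0217, -0.7386).
r_{23} = q_2·w_3 = 2.3896.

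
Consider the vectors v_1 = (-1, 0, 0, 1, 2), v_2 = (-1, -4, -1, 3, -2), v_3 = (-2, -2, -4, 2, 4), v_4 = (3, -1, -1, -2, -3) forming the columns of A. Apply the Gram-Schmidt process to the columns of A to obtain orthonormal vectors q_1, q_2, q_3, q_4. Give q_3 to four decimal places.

v_1 = (-1, 0, 0, 1, 2); ‖v_1‖ = 2.4495, so q_1 = (-0.4082, 0.0000, 0.0000, 0.4082, 0.8165).
q_1·v_2 = (-0.4082)·(-1) + 0.0000·(-4) + 0.0000·(-1) + 0.4082·3 + 0.8165·(-2) = 0.0000.
u_2 = v_2 + 0.0000·q_1 = (-1.0000, -4.0000, -1.0000, 3.0000, -2.0000).
‖u_2‖ = 5.5678, so q_2 = (-0.1796, -0.7184, -0.1796, 0.5388, -0.3592).
q_1·v_3 = (-0.4082)·(-2) + 0.0000·(-2) + 0.0000·(-4) + 0.4082·2 + 0.8165·4 = 4.8990; q_2·v_3 = (-0.1796)·(-2) + (-0.7184)·(-2) + (-0.1796)·(-4) + 0.5388·2 + (-0.3592)·4 = 2.1553.
u_3 = v_3 − 4.8990·q_1 − 2.1553·q_2 = (0.3871, -0.4516, -3.6129, -1.1613, 0.7742).
‖u_3‖ = 3.9185, so q_3 = (0.0988, -0.1153, -0.9220, -0.2964, 0.1976).

q_3 = (0.0988, -0.1153, -0.9220, -0.2964, 0.1976)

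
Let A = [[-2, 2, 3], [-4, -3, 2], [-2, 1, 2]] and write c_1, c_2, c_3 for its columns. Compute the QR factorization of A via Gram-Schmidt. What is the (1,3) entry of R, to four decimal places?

c_1 = (-2, -4, -2); ‖c_1‖ = 4.8990, so q_1 = (-0.4082, -0.8165, -0.4082).
r_{13} = q_1·c_3 = -3.6742.

r_{13} = -3.6742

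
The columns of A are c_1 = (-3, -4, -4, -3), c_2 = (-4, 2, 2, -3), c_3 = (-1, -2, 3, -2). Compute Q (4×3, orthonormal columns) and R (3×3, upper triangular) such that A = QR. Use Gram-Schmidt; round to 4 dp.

e_1 = c_1/‖c_1‖ = (-3, -4, -4, -3)/7.0711 = (-0.4243, -0.5657, -0.5657, -0.4243).
r_{12} = e_1·c_2 = 0.7071.
u_2 = c_2 − 0.7071·e_1 = (-3.7000, 2.4000, 2.4000, -2.7000).
‖u_2‖ = 5.7009, so e_2 = (-0.6490, 0.4210, 0.4210, -0.4736).
r_{13} = e_1·c_3 = 0.7071; r_{23} = e_2·c_3 = 2.0172.
u_3 = c_3 − 0.7071·e_1 − 2.0172·e_2 = (0.6092, -2.4492, 2.5508, -0.7446).
‖u_3‖ = 3.6648, so e_3 = (0.1662, -0.6683, 0.6960, -0.2032).

Q = [[-0.4243, -0.6490, 0.1662], [-0.5657, 0.4210, -0.6683], [-0.5657, 0.4210, 0.6960], [-0.4243, -0.4736, -0.2032]], R = [[7.0711, 0.7071, 0.7071], [0.0000, 5.7009, 2.0172], [0.0000, 0.0000, 3.6648]]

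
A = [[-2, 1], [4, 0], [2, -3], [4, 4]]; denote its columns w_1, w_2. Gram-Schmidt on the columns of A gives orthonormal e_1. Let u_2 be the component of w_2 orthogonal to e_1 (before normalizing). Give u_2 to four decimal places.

u_2 = (1.4000, -0.8000, -3.4000, 3.2000)

w_1 = (-2, 4, 2, 4); ‖w_1‖ = 6.3246, so e_1 = (-0.3162, 0.6325, 0.3162, 0.6325).
e_1·w_2 = (-0.3162)·1 + 0.6325·0 + 0.3162·(-3) + 0.6325·4 = 1.2649.
u_2 = w_2 − 1.2649·e_1 = (1.4000, -0.8000, -3.4000, 3.2000).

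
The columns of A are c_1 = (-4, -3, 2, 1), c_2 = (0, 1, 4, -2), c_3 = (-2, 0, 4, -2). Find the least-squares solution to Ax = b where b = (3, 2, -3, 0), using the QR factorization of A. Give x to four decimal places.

x = (-0.7778, -0.4017, 0.0385)

q_1 = c_1/‖c_1‖ = (-4, -3, 2, 1)/5.4772 = (-0.7303, -0.5477, 0.3651, 0.1826).
r_{12} = q_1·c_2 = 0.5477.
u_2 = c_2 − 0.5477·q_1 = (0.4000, 1.3000, 3.8000, -2.1000).
‖u_2‖ = 4.5497, so q_2 = (0.0879, 0.2857, 0.8352, -0.4616).
r_{13} = q_1·c_3 = 2.5560; r_{23} = q_2·c_3 = 4.0882.
u_3 = c_3 − 2.5560·q_1 − 4.0882·q_2 = (-0.4928, 0.2319, -0.3478, -0.5797).
‖u_3‖ = 0.8681, so q_3 = (-0.5676, 0.2671, -0.4007, -0.6678).
Qᵀb = (-4.3818, -1.6704, 0.0334).
Back-substitute: x_3 = 0.0334/0.8681 = 0.0385.
x_2 = (-1.6704 − 4.0882·0.0385)/4.5497 = -0.4017.
x_1 = (-4.3818 − 0.5477·(-0.4017) − 2.5560·0.0385)/5.4772 = -0.7778.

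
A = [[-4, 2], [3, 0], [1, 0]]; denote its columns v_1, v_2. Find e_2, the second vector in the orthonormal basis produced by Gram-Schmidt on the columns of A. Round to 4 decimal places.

v_1 = (-4, 3, 1); ‖v_1‖ = 5.0990, so e_1 = (-0.7845, 0.5883, 0.1961).
e_1·v_2 = (-0.7845)·2 + 0.5883·0 + 0.1961·0 = -1.5689.
u_2 = v_2 + 1.5689·e_1 = (0.7692, 0.9231, 0.3077).
‖u_2‖ = 1.2403, so e_2 = (0.6202, 0.7442, 0.2481).

e_2 = (0.6202, 0.7442, 0.2481)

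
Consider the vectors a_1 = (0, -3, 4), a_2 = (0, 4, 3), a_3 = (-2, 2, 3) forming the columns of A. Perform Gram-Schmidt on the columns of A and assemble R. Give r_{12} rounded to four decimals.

r_{12} = 0.0000

a_1 = (0, -3, 4); ‖a_1‖ = 5.0000, so q_1 = (0.0000, -0.6000, 0.8000).
r_{12} = q_1·a_2 = 0.0000.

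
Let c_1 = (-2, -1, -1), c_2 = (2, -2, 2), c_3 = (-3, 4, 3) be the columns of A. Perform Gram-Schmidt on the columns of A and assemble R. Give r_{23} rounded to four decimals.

r_{23} = -2.8368

c_1 = (-2, -1, -1); ‖c_1‖ = 2.4495, so q_1 = (-0.8165, -0.4082, -0.4082).
q_1·c_2 = (-0.8165)·2 + (-0.4082)·(-2) + (-0.4082)·2 = -1.6330.
u_2 = c_2 + 1.6330·q_1 = (0.6667, -2.6667, 1.3333).
‖u_2‖ = 3.0551, so q_2 = (0.2182, -0.8729, 0.4364).
r_{23} = q_2·c_3 = -2.8368.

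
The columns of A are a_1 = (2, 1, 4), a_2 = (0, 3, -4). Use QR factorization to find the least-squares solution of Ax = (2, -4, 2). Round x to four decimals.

x = (-0.1685, -0.8876)

a_1 = (2, 1, 4); ‖a_1‖ = 4.5826, so e_1 = (0.4364, 0.2182, 0.8729).
e_1·a_2 = 0.4364·0 + 0.2182·3 + 0.8729·(-4) = -2.8368.
u_2 = a_2 + 2.8368·e_1 = (1.2381, 3.6190, -1.5238).
‖u_2‖ = 4.1173, so e_2 = (0.3007, 0.8790, -0.3701).
Qᵀb = (1.7457, -3.6547).
Back-substitute: x_2 = -3.6547/4.1173 = -0.8876.
x_1 = (1.7457 + 2.8368·(-0.8876))/4.5826 = -0.1685.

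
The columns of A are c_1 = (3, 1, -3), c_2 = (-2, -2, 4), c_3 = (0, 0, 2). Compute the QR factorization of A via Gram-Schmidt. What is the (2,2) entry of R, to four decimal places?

c_1 = (3, 1, -3); ‖c_1‖ = 4.3589, so q_1 = (0.6882, 0.2294, -0.6882).
q_1·c_2 = 0.6882·(-2) + 0.2294·(-2) + (-0.6882)·4 = -4.5883.
u_2 = c_2 + 4.5883·q_1 = (1.1579, -0.9474, 0.8421).
r_{22} = ‖u_2‖ = 1.7168.

r_{22} = 1.7168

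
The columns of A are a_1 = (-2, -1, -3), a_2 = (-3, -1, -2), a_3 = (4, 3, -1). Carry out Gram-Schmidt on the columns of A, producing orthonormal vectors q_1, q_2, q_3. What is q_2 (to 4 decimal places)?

a_1 = (-2, -1, -3); ‖a_1‖ = 3.7417, so q_1 = (-0.5345, -0.2673, -0.8018).
q_1·a_2 = (-0.5345)·(-3) + (-0.2673)·(-1) + (-0.8018)·(-2) = 3.4744.
u_2 = a_2 − 3.4744·q_1 = (-1.1429, -0.0714, 0.7857).
‖u_2‖ = 1.3887, so q_2 = (-0.8230, -0.0514, 0.5658).

q_2 = (-0.8230, -0.0514, 0.5658)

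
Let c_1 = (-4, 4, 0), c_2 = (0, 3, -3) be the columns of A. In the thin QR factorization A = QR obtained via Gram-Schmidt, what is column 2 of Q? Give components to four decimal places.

c_1 = (-4, 4, 0); ‖c_1‖ = 5.6569, so q_1 = (-0.7071, 0.7071, 0.0000).
q_1·c_2 = (-0.7071)·0 + 0.7071·3 + 0.0000·(-3) = 2.1213.
u_2 = c_2 − 2.1213·q_1 = (1.5000, 1.5000, -3.0000).
‖u_2‖ = 3.6742, so q_2 = (0.4082, 0.4082, -0.8165).

q_2 = (0.4082, 0.4082, -0.8165)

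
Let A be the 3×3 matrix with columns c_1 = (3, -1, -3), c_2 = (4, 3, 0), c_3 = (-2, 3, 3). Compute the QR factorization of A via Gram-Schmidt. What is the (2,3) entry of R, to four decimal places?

r_{23} = 2.0920

e_1 = c_1/‖c_1‖ = (3, -1, -3)/4.3589 = (0.6882, -0.2294, -0.6882).
r_{12} = e_1·c_2 = 2.0647.
u_2 = c_2 − 2.0647·e_1 = (2.5789, 3.4737, 1.4211).
‖u_2‖ = 4.5538, so e_2 = (0.5663, 0.7628, 0.3121).
r_{23} = e_2·c_3 = 2.0920.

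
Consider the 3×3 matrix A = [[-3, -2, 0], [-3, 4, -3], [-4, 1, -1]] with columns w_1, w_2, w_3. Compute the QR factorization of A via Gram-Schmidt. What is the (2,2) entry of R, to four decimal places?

w_1 = (-3, -3, -4); ‖w_1‖ = 5.8310, so e_1 = (-0.5145, -0.5145, -0.6860).
e_1·w_2 = (-0.5145)·(-2) + (-0.5145)·4 + (-0.6860)·1 = -1.7150.
u_2 = w_2 + 1.7150·e_1 = (-2.8824, 3.1176, -0.1765).
r_{22} = ‖u_2‖ = 4.2496.

r_{22} = 4.2496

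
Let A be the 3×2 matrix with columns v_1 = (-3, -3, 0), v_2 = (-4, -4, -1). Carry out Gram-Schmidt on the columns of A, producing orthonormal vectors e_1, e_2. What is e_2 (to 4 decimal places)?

e_2 = (0.0000, 0.0000, -1.0000)

v_1 = (-3, -3, 0); ‖v_1‖ = 4.2426, so e_1 = (-0.7071, -0.7071, 0.0000).
e_1·v_2 = (-0.7071)·(-4) + (-0.7071)·(-4) + 0.0000·(-1) = 5.6569.
u_2 = v_2 − 5.6569·e_1 = (0.0000, 0.0000, -1.0000).
‖u_2‖ = 1.0000, so e_2 = (0.0000, 0.0000, -1.0000).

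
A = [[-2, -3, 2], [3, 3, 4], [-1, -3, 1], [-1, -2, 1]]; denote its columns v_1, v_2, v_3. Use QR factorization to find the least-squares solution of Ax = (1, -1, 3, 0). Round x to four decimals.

v_1 = (-2, 3, -1, -1); ‖v_1‖ = 3.8730, so e_1 = (-0.5164, 0.7746, -0.2582, -0.2582).
e_1·v_2 = (-0.5164)·(-3) + 0.7746·3 + (-0.2582)·(-3) + (-0.2582)·(-2) = 5.1640.
u_2 = v_2 − 5.1640·e_1 = (-0.3333, -1.0000, -1.6667, -0.6667).
‖u_2‖ = 2.0817, so e_2 = (-0.1601, -0.4804, -0.8006, -0.3203).
e_1·v_3 = (-0.5164)·2 + 0.7746·4 + (-0.2582)·1 + (-0.2582)·1 = 1.5492; e_2·v_3 = (-0.1601)·2 + (-0.4804)·4 + (-0.8006)·1 + (-0.3203)·1 = -3.3627.
u_3 = v_3 − 1.5492·e_1 + 3.3627·e_2 = (2.2615, 1.1846, -1.2923, 0.3231).
‖u_3‖ = 2.8796, so e_3 = (0.7854, 0.4114, -0.4488, 0.1122).
Qᵀb = (-2.0656, -2.0817, -0.9723).
Back-substitute: x_3 = -0.9723/2.8796 = -0.3377.
x_2 = (-2.0817 + 3.3627·(-0.3377))/2.0817 = -1.5455.
x_1 = (-2.0656 − 5.1640·(-1.5455) − 1.5492·(-0.3377))/3.8730 = 1.6623.

x = (1.6623, -1.5455, -0.3377)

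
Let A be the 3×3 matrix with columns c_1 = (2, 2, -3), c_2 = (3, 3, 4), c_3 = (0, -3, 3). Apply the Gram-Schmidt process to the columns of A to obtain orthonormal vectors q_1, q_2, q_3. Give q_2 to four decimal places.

q_2 = (0.5145, 0.5145, 0.6860)

c_1 = (2, 2, -3); ‖c_1‖ = 4.1231, so q_1 = (0.4851, 0.4851, -0.7276).
q_1·c_2 = 0.4851·3 + 0.4851·3 + (-0.7276)·4 = 0.0000.
u_2 = c_2 + 0.0000·q_1 = (3.0000, 3.0000, 4.0000).
‖u_2‖ = 5.8310, so q_2 = (0.5145, 0.5145, 0.6860).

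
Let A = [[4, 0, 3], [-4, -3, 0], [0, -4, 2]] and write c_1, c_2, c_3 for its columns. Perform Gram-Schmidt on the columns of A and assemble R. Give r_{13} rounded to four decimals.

r_{13} = 2.1213

e_1 = c_1/‖c_1‖ = (4, -4, 0)/5.6569 = (0.7071, -0.7071, 0.0000).
r_{13} = e_1·c_3 = 2.1213.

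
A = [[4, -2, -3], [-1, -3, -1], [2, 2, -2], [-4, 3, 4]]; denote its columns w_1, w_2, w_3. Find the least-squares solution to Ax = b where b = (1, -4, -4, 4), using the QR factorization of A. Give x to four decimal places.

x = (2.6757, -0.7568, 4.0270)

q_1 = w_1/‖w_1‖ = (4, -1, 2, -4)/6.0828 = (0.6576, -0.1644, 0.3288, -0.6576).
r_{12} = q_1·w_2 = -2.1372.
u_2 = w_2 + 2.1372·q_1 = (-0.5946, -3.3514, 2.7027, 1.5946).
‖u_2‖ = 4.6295, so q_2 = (-0.1284, -0.7239, 0.5838, 0.3444).
r_{13} = q_1·w_3 = -5.0964; r_{23} = q_2·w_3 = 1.3194.
u_3 = w_3 + 5.0964·q_1 − 1.3194·q_2 = (0.5208, -0.8827, -1.0946, 0.1942).
‖u_3‖ = 1.5120, so q_3 = (0.3444, -0.5838, -0.7239, 0.1284).
Qᵀb = (-2.6304, 1.8098, 6.0890).
Back-substitute: x_3 = 6.0890/1.5120 = 4.0270.
x_2 = (1.8098 − 1.3194·4.0270)/4.6295 = -0.7568.
x_1 = (-2.6304 + 2.1372·(-0.7568) + 5.0964·4.0270)/6.0828 = 2.6757.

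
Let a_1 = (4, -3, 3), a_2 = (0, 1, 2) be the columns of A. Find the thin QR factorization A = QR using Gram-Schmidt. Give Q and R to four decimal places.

Q = [[0.6860, -0.1622], [-0.5145, 0.5812], [0.5145, 0.7974]], R = [[5.8310, 0.5145], [0.0000, 2.1761]]

a_1 = (4, -3, 3); ‖a_1‖ = 5.8310, so e_1 = (0.6860, -0.5145, 0.5145).
e_1·a_2 = 0.6860·0 + (-0.5145)·1 + 0.5145·2 = 0.5145.
u_2 = a_2 − 0.5145·e_1 = (-0.3529, 1.2647, 1.7353).
‖u_2‖ = 2.1761, so e_2 = (-0.1622, 0.5812, 0.7974).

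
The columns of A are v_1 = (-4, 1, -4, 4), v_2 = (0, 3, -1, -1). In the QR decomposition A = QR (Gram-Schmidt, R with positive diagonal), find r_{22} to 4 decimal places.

r_{22} = 3.2888

e_1 = v_1/‖v_1‖ = (-4, 1, -4, 4)/7.0000 = (-0.5714, 0.1429, -0.5714, 0.5714).
r_{12} = e_1·v_2 = 0.4286.
u_2 = v_2 − 0.4286·e_1 = (0.2449, 2.9388, -0.7551, -1.2449).
r_{22} = ‖u_2‖ = 3.2888.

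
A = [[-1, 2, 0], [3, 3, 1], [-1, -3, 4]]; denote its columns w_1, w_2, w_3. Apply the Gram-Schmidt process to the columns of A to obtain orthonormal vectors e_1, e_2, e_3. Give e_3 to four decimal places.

e_3 = (0.5035, 0.4196, 0.7553)

e_1 = w_1/‖w_1‖ = (-1, 3, -1)/3.3166 = (-0.3015, 0.9045, -0.3015).
r_{12} = e_1·w_2 = 3.0151.
u_2 = w_2 − 3.0151·e_1 = (2.9091, 0.2727, -2.0909).
‖u_2‖ = 3.5929, so e_2 = (0.8097, 0.0759, -0.5820).
r_{13} = e_1·w_3 = -0.3015; r_{23} = e_2·w_3 = -2.2519.
u_3 = w_3 + 0.3015·e_1 + 2.2519·e_2 = (1.7324, 1.4437, 2.5986).
‖u_3‖ = 3.4406, so e_3 = (0.5035, 0.4196, 0.7553).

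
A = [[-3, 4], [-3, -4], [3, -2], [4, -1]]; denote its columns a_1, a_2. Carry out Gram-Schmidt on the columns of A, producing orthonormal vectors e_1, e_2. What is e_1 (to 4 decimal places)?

e_1 = a_1/‖a_1‖ = (-3, -3, 3, 4)/6.5574 = (-0.4575, -0.4575, 0.4575, 0.6100).

e_1 = (-0.4575, -0.4575, 0.4575, 0.6100)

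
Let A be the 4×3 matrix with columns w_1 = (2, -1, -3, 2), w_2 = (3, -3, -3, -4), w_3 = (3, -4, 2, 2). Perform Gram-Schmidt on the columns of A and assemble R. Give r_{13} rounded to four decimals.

r_{13} = 1.8856

w_1 = (2, -1, -3, 2); ‖w_1‖ = 4.2426, so e_1 = (0.4714, -0.2357, -0.7071, 0.4714).
r_{13} = e_1·w_3 = 1.8856.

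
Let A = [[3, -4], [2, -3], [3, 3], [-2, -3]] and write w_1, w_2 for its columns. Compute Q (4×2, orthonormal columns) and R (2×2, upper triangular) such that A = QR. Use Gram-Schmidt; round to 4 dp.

Q = [[0.5883, -0.5595], [0.3922, -0.4240], [0.5883, 0.5124], [-0.3922, -0.4947]], R = [[5.0990, -0.5883], [0.0000, 6.5310]]

w_1 = (3, 2, 3, -2); ‖w_1‖ = 5.0990, so q_1 = (0.5883, 0.3922, 0.5883, -0.3922).
q_1·w_2 = 0.5883·(-4) + 0.3922·(-3) + 0.5883·3 + (-0.3922)·(-3) = -0.5883.
u_2 = w_2 + 0.5883·q_1 = (-3.6538, -2.7692, 3.3462, -3.2308).
‖u_2‖ = 6.5310, so q_2 = (-0.5595, -0.4240, 0.5124, -0.4947).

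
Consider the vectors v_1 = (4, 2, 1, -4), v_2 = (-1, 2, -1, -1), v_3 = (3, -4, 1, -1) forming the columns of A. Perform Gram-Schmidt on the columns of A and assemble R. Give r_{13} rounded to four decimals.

v_1 = (4, 2, 1, -4); ‖v_1‖ = 6.0828, so e_1 = (0.6576, 0.3288, 0.1644, -0.6576).
r_{13} = e_1·v_3 = 1.4796.

r_{13} = 1.4796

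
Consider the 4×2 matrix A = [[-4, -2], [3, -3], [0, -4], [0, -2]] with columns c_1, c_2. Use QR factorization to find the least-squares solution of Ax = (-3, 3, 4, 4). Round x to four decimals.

e_1 = c_1/‖c_1‖ = (-4, 3, 0, 0)/5.0000 = (-0.8000, 0.6000, 0.0000, 0.0000).
r_{12} = e_1·c_2 = -0.2000.
u_2 = c_2 + 0.2000·e_1 = (-2.1600, -2.8800, -4.0000, -2.0000).
‖u_2‖ = 5.7411, so e_2 = (-0.3762, -0.5016, -0.6967, -0.3484).
Qᵀb = (4.2000, -4.5566).
Back-substitute: x_2 = -4.5566/5.7411 = -0.7937.
x_1 = (4.2000 + 0.2000·(-0.7937))/5.0000 = 0.8083.

x = (0.8083, -0.7937)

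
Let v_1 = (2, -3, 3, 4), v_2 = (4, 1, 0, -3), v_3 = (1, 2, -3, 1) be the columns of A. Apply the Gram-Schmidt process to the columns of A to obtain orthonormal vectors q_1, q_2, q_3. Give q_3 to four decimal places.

q_3 = (0.3457, 0.3537, -0.6484, 0.5788)

v_1 = (2, -3, 3, 4); ‖v_1‖ = 6.1644, so q_1 = (0.3244, -0.4867, 0.4867, 0.6489).
q_1·v_2 = 0.3244·4 + (-0.4867)·1 + 0.4867·0 + 0.6489·(-3) = -1.1355.
u_2 = v_2 + 1.1355·q_1 = (4.3684, 0.4474, 0.5526, -2.2632).
‖u_2‖ = 4.9710, so q_2 = (0.8788, 0.0900, 0.1112, -0.4553).
q_1·v_3 = 0.3244·1 + (-0.4867)·2 + 0.4867·(-3) + 0.6489·1 = -1.4600; q_2·v_3 = 0.8788·1 + 0.0900·2 + 0.1112·(-3) + (-0.4553)·1 = 0.2700.
u_3 = v_3 + 1.4600·q_1 − 0.2700·q_2 = (1.2364, 1.2652, -2.3195, 2.0703).
‖u_3‖ = 3.5771, so q_3 = (0.3457, 0.3537, -0.6484, 0.5788).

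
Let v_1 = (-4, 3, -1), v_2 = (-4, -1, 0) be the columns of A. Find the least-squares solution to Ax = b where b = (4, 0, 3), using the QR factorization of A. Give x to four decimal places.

x = (-0.4212, -0.6190)

q_1 = v_1/‖v_1‖ = (-4, 3, -1)/5.0990 = (-0.7845, 0.5883, -0.1961).
r_{12} = q_1·v_2 = 2.5495.
u_2 = v_2 − 2.5495·q_1 = (-2.0000, -2.5000, 0.5000).
‖u_2‖ = 3.2404, so q_2 = (-0.6172, -0.7715, 0.1543).
Qᵀb = (-3.7262, -2.0059).
Back-substitute: x_2 = -2.0059/3.2404 = -0.6190.
x_1 = (-3.7262 − 2.5495·(-0.6190))/5.0990 = -0.4212.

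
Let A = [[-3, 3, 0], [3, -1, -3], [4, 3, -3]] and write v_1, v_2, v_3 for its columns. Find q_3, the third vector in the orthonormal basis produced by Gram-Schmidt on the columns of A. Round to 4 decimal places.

q_3 = (-0.5115, -0.8262, 0.2361)

v_1 = (-3, 3, 4); ‖v_1‖ = 5.8310, so q_1 = (-0.5145, 0.5145, 0.6860).
q_1·v_2 = (-0.5145)·3 + 0.5145·(-1) + 0.6860·3 = 0.0000.
u_2 = v_2 + 0.0000·q_1 = (3.0000, -1.0000, 3.0000).
‖u_2‖ = 4.3589, so q_2 = (0.6882, -0.2294, 0.6882).
q_1·v_3 = (-0.5145)·0 + 0.5145·(-3) + 0.6860·(-3) = -3.6015; q_2·v_3 = 0.6882·0 + (-0.2294)·(-3) + 0.6882·(-3) = -1.3765.
u_3 = v_3 + 3.6015·q_1 + 1.3765·q_2 = (-0.9056, -1.4628, 0.4180).
‖u_3‖ = 1.7705, so q_3 = (-0.5115, -0.8262, 0.2361).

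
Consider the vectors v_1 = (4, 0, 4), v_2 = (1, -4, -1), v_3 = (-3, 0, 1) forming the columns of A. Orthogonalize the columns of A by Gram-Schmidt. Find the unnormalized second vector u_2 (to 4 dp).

u_2 = (1.0000, -4.0000, -1.0000)

v_1 = (4, 0, 4); ‖v_1‖ = 5.6569, so q_1 = (0.7071, 0.0000, 0.7071).
q_1·v_2 = 0.7071·1 + 0.0000·(-4) + 0.7071·(-1) = 0.0000.
u_2 = v_2 + 0.0000·q_1 = (1.0000, -4.0000, -1.0000).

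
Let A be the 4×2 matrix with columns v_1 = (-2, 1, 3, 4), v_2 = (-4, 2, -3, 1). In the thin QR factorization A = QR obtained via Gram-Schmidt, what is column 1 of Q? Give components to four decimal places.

e_1 = v_1/‖v_1‖ = (-2, 1, 3, 4)/5.4772 = (-0.3651, 0.1826, 0.5477, 0.7303).

e_1 = (-0.3651, 0.1826, 0.5477, 0.7303)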